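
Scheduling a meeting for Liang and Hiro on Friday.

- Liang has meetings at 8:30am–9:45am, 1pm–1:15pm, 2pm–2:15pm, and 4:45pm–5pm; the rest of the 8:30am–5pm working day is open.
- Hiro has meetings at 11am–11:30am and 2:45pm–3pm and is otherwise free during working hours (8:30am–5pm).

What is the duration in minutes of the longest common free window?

Liang free within 08:30–17:00: 09:45–13:00, 13:15–14:00, 14:15–16:45.
Hiro free within 08:30–17:00: 08:30–11:00, 11:30–14:45, 15:00–17:00.
Liang ∩ Hiro: 09:45–11:00, 11:30–13:00, 13:15–14:00, 14:15–14:45, 15:00–16:45.
Common window lengths: 75, 90, 45, 30, 105 min; longest is 105.

105 minutes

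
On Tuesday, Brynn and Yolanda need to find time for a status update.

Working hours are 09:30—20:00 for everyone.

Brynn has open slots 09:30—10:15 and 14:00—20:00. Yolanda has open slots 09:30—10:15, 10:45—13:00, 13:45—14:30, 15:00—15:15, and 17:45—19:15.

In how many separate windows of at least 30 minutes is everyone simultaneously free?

3

Brynn ∩ Yolanda: 09:30–10:15, 14:00–14:30, 15:00–15:15, 17:45–19:15.
Windows ≥ 30 min: 09:30–10:15, 14:00–14:30, 17:45–19:15.
That's 3 windows.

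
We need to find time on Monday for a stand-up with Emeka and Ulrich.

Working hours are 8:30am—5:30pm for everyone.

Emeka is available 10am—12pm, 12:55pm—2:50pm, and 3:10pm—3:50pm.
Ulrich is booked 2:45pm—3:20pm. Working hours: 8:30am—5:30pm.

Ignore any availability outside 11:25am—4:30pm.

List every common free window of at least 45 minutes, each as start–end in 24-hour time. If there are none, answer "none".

Ulrich free within 08:30–17:30: 08:30–14:45, 15:20–17:30.
Emeka ∩ Ulrich: 10:00–12:00, 12:55–14:45, 15:20–15:50.
Restricted to 11:25–16:30: 11:25–12:00, 12:55–14:45, 15:20–15:50.
Windows ≥ 45 min: 12:55–14:45.

12:55–14:45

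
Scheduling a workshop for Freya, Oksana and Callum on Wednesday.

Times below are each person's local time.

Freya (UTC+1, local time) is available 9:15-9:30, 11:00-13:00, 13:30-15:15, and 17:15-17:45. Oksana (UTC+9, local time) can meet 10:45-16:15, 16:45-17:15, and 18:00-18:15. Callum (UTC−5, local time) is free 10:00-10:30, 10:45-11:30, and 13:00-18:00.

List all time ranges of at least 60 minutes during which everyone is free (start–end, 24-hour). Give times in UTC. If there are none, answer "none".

Freya → UTC: 08:15–08:30, 10:00–12:00, 12:30–14:15, 16:15–16:45.
Oksana → UTC: 01:45–07:15, 07:45–08:15, 09:00–09:15.
Callum → UTC: 15:00–15:30, 15:45–16:30, 18:00–23:00.
Freya ∩ Oksana: (none).
Freya ∩ Oksana ∩ Callum: (none).
Windows ≥ 60 min: (none).

none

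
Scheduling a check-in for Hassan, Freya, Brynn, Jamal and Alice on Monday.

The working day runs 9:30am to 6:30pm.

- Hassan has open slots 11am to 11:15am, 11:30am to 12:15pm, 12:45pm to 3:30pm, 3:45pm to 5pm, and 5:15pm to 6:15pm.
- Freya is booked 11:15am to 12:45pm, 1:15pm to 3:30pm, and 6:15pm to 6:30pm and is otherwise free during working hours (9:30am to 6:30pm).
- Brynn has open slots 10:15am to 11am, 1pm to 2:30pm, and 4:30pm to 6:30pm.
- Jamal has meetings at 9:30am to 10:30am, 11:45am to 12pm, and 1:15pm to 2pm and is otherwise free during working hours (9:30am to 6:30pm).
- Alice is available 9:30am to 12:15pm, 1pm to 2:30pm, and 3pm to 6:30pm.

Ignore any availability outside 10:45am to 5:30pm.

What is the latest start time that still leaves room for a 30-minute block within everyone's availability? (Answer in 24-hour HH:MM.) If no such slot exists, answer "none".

16:30

Freya free within 09:30–18:30: 09:30–11:15, 12:45–13:15, 15:30–18:15.
Jamal free within 09:30–18:30: 10:30–11:45, 12:00–13:15, 14:00–18:30.
Hassan ∩ Freya: 11:00–11:15, 12:45–13:15, 15:45–17:00, 17:15–18:15.
Hassan ∩ Freya ∩ Brynn: 13:00–13:15, 16:30–17:00, 17:15–18:15.
Hassan ∩ Freya ∩ Brynn ∩ Jamal: 13:00–13:15, 16:30–17:00, 17:15–18:15.
Hassan ∩ Freya ∩ Brynn ∩ Jamal ∩ Alice: 13:00–13:15, 16:30–17:00, 17:15–18:15.
Restricted to 10:45–17:30: 13:00–13:15, 16:30–17:00, 17:15–17:30.
Windows ≥ 30 min: 16:30–17:00.
Latest start in the last window 16:30–17:00 is 17:00 − 30 min = 16:30.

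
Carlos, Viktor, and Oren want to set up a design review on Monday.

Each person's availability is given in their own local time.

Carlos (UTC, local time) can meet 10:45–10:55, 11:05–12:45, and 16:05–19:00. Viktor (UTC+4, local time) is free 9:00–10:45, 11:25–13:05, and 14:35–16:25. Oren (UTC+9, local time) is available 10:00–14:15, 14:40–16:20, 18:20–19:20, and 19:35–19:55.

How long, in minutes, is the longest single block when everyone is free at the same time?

Carlos → UTC: 10:45–10:55, 11:05–12:45, 16:05–19:00.
Viktor → UTC: 05:00–06:45, 07:25–09:05, 10:35–12:25.
Oren → UTC: 01:00–05:15, 05:40–07:20, 09:20–10:20, 10:35–10:55.
Carlos ∩ Viktor: 10:45–10:55, 11:05–12:25.
Carlos ∩ Viktor ∩ Oren: 10:45–10:55.
Single common window of 10 minutes.

10 minutes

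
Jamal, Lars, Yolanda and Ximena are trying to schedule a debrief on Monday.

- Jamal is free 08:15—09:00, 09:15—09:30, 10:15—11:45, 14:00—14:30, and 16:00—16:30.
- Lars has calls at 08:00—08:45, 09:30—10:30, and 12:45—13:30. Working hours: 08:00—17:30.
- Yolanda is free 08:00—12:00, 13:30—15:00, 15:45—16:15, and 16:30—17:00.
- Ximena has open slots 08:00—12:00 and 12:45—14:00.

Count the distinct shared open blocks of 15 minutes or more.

3

Lars free within 08:00–17:30: 08:45–09:30, 10:30–12:45, 13:30–17:30.
Jamal ∩ Lars: 08:45–09:00, 09:15–09:30, 10:30–11:45, 14:00–14:30, 16:00–16:30.
Jamal ∩ Lars ∩ Yolanda: 08:45–09:00, 09:15–09:30, 10:30–11:45, 14:00–14:30, 16:00–16:15.
Jamal ∩ Lars ∩ Yolanda ∩ Ximena: 08:45–09:00, 09:15–09:30, 10:30–11:45.
Windows ≥ 15 min: 08:45–09:00, 09:15–09:30, 10:30–11:45.
That's 3 windows.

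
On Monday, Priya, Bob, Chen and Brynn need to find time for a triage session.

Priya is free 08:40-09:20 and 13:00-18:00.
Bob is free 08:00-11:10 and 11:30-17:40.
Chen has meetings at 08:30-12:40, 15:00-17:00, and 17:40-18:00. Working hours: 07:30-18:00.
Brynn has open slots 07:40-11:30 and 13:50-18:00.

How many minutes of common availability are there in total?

110 minutes

Chen free within 07:30–18:00: 07:30–08:30, 12:40–15:00, 17:00–17:40.
Priya ∩ Bob: 08:40–09:20, 13:00–17:40.
Priya ∩ Bob ∩ Chen: 13:00–15:00, 17:00–17:40.
Priya ∩ Bob ∩ Chen ∩ Brynn: 13:50–15:00, 17:00–17:40.
Total common minutes: 70 + 40 = 110.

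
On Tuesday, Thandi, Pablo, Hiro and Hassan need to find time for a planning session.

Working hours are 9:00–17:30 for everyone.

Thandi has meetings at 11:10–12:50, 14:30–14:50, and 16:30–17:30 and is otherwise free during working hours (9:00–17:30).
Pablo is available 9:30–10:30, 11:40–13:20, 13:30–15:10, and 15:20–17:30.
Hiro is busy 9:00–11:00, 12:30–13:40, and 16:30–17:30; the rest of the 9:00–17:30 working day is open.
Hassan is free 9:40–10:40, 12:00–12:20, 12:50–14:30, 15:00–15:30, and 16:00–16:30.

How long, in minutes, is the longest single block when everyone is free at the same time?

50 minutes

Thandi free within 09:00–17:30: 09:00–11:10, 12:50–14:30, 14:50–16:30.
Hiro free within 09:00–17:30: 11:00–12:30, 13:40–16:30.
Thandi ∩ Pablo: 09:30–10:30, 12:50–13:20, 13:30–14:30, 14:50–15:10, 15:20–16:30.
Thandi ∩ Pablo ∩ Hiro: 13:40–14:30, 14:50–15:10, 15:20–16:30.
Thandi ∩ Pablo ∩ Hiro ∩ Hassan: 13:40–14:30, 15:00–15:10, 15:20–15:30, 16:00–16:30.
Common window lengths: 50, 10, 10, 30 min; longest is 50.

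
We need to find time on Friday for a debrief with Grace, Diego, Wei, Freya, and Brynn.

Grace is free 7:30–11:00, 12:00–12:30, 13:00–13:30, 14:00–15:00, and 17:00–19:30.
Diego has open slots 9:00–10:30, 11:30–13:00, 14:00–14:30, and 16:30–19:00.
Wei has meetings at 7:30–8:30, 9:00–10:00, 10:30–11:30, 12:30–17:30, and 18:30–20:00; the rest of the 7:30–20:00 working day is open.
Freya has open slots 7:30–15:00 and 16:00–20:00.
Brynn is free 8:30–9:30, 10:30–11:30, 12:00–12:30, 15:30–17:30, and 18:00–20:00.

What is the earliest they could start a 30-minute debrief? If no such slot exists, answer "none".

Wei free within 07:30–20:00: 08:30–09:00, 10:00–10:30, 11:30–12:30, 17:30–18:30.
Grace ∩ Diego: 09:00–10:30, 12:00–12:30, 14:00–14:30, 17:00–19:00.
Grace ∩ Diego ∩ Wei: 10:00–10:30, 12:00–12:30, 17:30–18:30.
Grace ∩ Diego ∩ Wei ∩ Freya: 10:00–10:30, 12:00–12:30, 17:30–18:30.
Grace ∩ Diego ∩ Wei ∩ Freya ∩ Brynn: 12:00–12:30, 18:00–18:30.
Windows ≥ 30 min: 12:00–12:30, 18:00–18:30.
Earliest such window starts at 12:00.

12:00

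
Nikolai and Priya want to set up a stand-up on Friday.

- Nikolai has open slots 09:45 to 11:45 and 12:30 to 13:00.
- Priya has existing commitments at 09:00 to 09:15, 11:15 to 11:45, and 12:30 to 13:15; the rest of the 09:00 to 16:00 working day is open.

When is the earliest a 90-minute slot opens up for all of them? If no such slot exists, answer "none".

Priya free within 09:00–16:00: 09:15–11:15, 11:45–12:30, 13:15–16:00.
Nikolai ∩ Priya: 09:45–11:15.
Windows ≥ 90 min: 09:45–11:15.
Earliest such window starts at 09:45.

09:45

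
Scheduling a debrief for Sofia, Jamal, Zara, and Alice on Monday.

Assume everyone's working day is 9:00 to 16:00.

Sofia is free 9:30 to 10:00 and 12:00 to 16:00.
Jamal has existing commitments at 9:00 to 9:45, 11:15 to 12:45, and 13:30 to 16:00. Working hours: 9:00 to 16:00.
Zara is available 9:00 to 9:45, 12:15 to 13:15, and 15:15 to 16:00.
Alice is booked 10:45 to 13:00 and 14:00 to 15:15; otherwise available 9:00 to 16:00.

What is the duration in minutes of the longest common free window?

Jamal free within 09:00–16:00: 09:45–11:15, 12:45–13:30.
Alice free within 09:00–16:00: 09:00–10:45, 13:00–14:00, 15:15–16:00.
Sofia ∩ Jamal: 09:45–10:00, 12:45–13:30.
Sofia ∩ Jamal ∩ Zara: 12:45–13:15.
Sofia ∩ Jamal ∩ Zara ∩ Alice: 13:00–13:15.
Single common window of 15 minutes.

15 minutes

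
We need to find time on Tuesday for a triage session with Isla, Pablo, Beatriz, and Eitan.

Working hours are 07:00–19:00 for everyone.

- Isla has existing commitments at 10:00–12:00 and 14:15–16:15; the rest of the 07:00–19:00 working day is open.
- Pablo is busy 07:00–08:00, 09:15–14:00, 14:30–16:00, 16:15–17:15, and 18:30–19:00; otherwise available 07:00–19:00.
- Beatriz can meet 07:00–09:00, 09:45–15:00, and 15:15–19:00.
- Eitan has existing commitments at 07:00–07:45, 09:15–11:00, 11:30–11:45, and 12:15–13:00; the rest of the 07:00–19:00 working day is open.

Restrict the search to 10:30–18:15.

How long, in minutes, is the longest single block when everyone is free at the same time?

Isla free within 07:00–19:00: 07:00–10:00, 12:00–14:15, 16:15–19:00.
Pablo free within 07:00–19:00: 08:00–09:15, 14:00–14:30, 16:00–16:15, 17:15–18:30.
Eitan free within 07:00–19:00: 07:45–09:15, 11:00–11:30, 11:45–12:15, 13:00–19:00.
Isla ∩ Pablo: 08:00–09:15, 14:00–14:15, 17:15–18:30.
Isla ∩ Pablo ∩ Beatriz: 08:00–09:00, 14:00–14:15, 17:15–18:30.
Isla ∩ Pablo ∩ Beatriz ∩ Eitan: 08:00–09:00, 14:00–14:15, 17:15–18:30.
Restricted to 10:30–18:15: 14:00–14:15, 17:15–18:15.
Common window lengths: 15, 60 min; longest is 60.

60 minutes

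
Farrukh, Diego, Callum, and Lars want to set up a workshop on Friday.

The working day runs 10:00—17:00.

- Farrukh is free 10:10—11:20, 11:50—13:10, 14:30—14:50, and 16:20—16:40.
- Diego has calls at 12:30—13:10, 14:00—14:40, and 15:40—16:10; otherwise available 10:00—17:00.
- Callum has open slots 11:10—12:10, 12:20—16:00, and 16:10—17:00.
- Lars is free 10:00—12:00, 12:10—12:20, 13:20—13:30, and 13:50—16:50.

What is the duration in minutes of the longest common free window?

Diego free within 10:00–17:00: 10:00–12:30, 13:10–14:00, 14:40–15:40, 16:10–17:00.
Farrukh ∩ Diego: 10:10–11:20, 11:50–12:30, 14:40–14:50, 16:20–16:40.
Farrukh ∩ Diego ∩ Callum: 11:10–11:20, 11:50–12:10, 12:20–12:30, 14:40–14:50, 16:20–16:40.
Farrukh ∩ Diego ∩ Callum ∩ Lars: 11:10–11:20, 11:50–12:00, 14:40–14:50, 16:20–16:40.
Common window lengths: 10, 10, 10, 20 min; longest is 20.

20 minutes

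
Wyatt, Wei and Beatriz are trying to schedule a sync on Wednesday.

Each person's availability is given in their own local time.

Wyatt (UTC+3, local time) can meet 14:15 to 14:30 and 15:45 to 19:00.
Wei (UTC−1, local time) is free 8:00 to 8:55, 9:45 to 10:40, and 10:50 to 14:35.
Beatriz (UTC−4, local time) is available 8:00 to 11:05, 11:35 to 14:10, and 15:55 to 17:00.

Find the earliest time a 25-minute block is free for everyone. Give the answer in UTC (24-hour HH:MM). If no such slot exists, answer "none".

12:45

Wyatt → UTC: 11:15–11:30, 12:45–16:00.
Wei → UTC: 09:00–09:55, 10:45–11:40, 11:50–15:35.
Beatriz → UTC: 12:00–15:05, 15:35–18:10, 19:55–21:00.
Wyatt ∩ Wei: 11:15–11:30, 12:45–15:35.
Wyatt ∩ Wei ∩ Beatriz: 12:45–15:05.
Windows ≥ 25 min: 12:45–15:05.
Earliest such window starts at 12:45.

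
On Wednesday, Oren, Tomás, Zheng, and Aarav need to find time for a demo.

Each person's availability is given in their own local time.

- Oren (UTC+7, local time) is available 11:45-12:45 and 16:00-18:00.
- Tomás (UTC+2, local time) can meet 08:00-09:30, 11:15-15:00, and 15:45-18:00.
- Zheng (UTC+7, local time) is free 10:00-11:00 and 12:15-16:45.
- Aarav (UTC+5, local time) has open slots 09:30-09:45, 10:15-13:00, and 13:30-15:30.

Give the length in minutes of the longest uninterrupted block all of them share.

30 minutes

Oren → UTC: 04:45–05:45, 09:00–11:00.
Tomás → UTC: 06:00–07:30, 09:15–13:00, 13:45–16:00.
Zheng → UTC: 03:00–04:00, 05:15–09:45.
Aarav → UTC: 04:30–04:45, 05:15–08:00, 08:30–10:30.
Oren ∩ Tomás: 09:15–11:00.
Oren ∩ Tomás ∩ Zheng: 09:15–09:45.
Oren ∩ Tomás ∩ Zheng ∩ Aarav: 09:15–09:45.
Single common window of 30 minutes.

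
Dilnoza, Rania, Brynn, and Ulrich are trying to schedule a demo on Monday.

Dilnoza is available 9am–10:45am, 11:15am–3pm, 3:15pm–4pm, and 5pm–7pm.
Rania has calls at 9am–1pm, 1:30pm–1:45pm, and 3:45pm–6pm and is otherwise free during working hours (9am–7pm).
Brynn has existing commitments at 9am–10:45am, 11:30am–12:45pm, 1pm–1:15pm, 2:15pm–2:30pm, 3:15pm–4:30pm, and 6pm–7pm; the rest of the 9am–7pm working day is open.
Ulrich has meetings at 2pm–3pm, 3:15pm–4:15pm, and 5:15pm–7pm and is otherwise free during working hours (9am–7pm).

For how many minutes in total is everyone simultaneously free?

30 minutes

Rania free within 09:00–19:00: 13:00–13:30, 13:45–15:45, 18:00–19:00.
Brynn free within 09:00–19:00: 10:45–11:30, 12:45–13:00, 13:15–14:15, 14:30–15:15, 16:30–18:00.
Ulrich free within 09:00–19:00: 09:00–14:00, 15:00–15:15, 16:15–17:15.
Dilnoza ∩ Rania: 13:00–13:30, 13:45–15:00, 15:15–15:45, 18:00–19:00.
Dilnoza ∩ Rania ∩ Brynn: 13:15–13:30, 13:45–14:15, 14:30–15:00.
Dilnoza ∩ Rania ∩ Brynn ∩ Ulrich: 13:15–13:30, 13:45–14:00.
Total common minutes: 15 + 15 = 30.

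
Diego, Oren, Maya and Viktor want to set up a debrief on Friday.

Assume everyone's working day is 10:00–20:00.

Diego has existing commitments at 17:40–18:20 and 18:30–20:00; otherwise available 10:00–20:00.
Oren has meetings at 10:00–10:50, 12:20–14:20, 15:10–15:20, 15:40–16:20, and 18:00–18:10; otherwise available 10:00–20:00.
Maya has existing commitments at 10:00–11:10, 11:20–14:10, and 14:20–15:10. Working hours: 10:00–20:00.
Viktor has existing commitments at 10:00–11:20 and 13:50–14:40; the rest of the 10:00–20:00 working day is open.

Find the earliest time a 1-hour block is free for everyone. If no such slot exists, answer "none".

16:20

Diego free within 10:00–20:00: 10:00–17:40, 18:20–18:30.
Oren free within 10:00–20:00: 10:50–12:20, 14:20–15:10, 15:20–15:40, 16:20–18:00, 18:10–20:00.
Maya free within 10:00–20:00: 11:10–11:20, 14:10–14:20, 15:10–20:00.
Viktor free within 10:00–20:00: 11:20–13:50, 14:40–20:00.
Diego ∩ Oren: 10:50–12:20, 14:20–15:10, 15:20–15:40, 16:20–17:40, 18:20–18:30.
Diego ∩ Oren ∩ Maya: 11:10–11:20, 15:20–15:40, 16:20–17:40, 18:20–18:30.
Diego ∩ Oren ∩ Maya ∩ Viktor: 15:20–15:40, 16:20–17:40, 18:20–18:30.
Windows ≥ 60 min: 16:20–17:40.
Earliest such window starts at 16:20.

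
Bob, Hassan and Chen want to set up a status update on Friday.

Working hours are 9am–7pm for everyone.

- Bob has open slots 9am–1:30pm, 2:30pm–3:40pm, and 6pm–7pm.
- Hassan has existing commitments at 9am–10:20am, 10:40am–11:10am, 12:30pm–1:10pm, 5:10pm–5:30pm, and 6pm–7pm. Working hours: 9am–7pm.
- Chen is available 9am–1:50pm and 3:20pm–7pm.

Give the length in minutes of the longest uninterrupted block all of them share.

80 minutes

Hassan free within 09:00–19:00: 10:20–10:40, 11:10–12:30, 13:10–17:10, 17:30–18:00.
Bob ∩ Hassan: 10:20–10:40, 11:10–12:30, 13:10–13:30, 14:30–15:40.
Bob ∩ Hassan ∩ Chen: 10:20–10:40, 11:10–12:30, 13:10–13:30, 15:20–15:40.
Common window lengths: 20, 80, 20, 20 min; longest is 80.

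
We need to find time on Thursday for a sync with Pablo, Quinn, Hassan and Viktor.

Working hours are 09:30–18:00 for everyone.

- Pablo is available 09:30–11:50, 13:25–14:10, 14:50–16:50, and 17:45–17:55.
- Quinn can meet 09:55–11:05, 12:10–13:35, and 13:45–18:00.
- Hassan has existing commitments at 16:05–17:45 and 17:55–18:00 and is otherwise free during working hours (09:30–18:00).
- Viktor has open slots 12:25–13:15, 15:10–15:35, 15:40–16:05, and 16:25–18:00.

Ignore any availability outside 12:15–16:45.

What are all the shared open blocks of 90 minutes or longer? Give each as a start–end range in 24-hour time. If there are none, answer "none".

Hassan free within 09:30–18:00: 09:30–16:05, 17:45–17:55.
Pablo ∩ Quinn: 09:55–11:05, 13:25–13:35, 13:45–14:10, 14:50–16:50, 17:45–17:55.
Pablo ∩ Quinn ∩ Hassan: 09:55–11:05, 13:25–13:35, 13:45–14:10, 14:50–16:05, 17:45–17:55.
Pablo ∩ Quinn ∩ Hassan ∩ Viktor: 15:10–15:35, 15:40–16:05, 17:45–17:55.
Restricted to 12:15–16:45: 15:10–15:35, 15:40–16:05.
Windows ≥ 90 min: (none).

none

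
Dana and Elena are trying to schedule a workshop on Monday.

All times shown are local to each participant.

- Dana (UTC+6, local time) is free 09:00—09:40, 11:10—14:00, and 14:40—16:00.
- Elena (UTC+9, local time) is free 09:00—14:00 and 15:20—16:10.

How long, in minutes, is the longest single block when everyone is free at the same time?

50 minutes

Dana → UTC: 03:00–03:40, 05:10–08:00, 08:40–10:00.
Elena → UTC: 00:00–05:00, 06:20–07:10.
Dana ∩ Elena: 03:00–03:40, 06:20–07:10.
Common window lengths: 40, 50 min; longest is 50.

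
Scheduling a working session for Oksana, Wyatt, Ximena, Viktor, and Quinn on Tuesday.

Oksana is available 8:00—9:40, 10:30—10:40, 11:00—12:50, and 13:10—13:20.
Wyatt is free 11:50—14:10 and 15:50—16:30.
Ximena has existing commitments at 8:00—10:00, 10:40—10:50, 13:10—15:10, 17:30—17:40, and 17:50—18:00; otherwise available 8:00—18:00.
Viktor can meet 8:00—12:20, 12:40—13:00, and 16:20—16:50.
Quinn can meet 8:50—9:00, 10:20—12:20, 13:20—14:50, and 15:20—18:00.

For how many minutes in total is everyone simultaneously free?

30 minutes

Ximena free within 08:00–18:00: 10:00–10:40, 10:50–13:10, 15:10–17:30, 17:40–17:50.
Oksana ∩ Wyatt: 11:50–12:50, 13:10–13:20.
Oksana ∩ Wyatt ∩ Ximena: 11:50–12:50.
Oksana ∩ Wyatt ∩ Ximena ∩ Viktor: 11:50–12:20, 12:40–12:50.
Oksana ∩ Wyatt ∩ Ximena ∩ Viktor ∩ Quinn: 11:50–12:20.
Total common minutes: 30.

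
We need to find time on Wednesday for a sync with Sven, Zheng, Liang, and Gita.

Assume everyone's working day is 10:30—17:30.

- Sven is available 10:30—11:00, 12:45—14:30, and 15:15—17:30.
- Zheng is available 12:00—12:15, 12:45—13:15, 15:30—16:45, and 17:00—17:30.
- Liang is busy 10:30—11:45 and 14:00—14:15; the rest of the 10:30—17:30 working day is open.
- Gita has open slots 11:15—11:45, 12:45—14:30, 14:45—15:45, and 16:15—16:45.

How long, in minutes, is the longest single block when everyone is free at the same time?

30 minutes

Liang free within 10:30–17:30: 11:45–14:00, 14:15–17:30.
Sven ∩ Zheng: 12:45–13:15, 15:30–16:45, 17:00–17:30.
Sven ∩ Zheng ∩ Liang: 12:45–13:15, 15:30–16:45, 17:00–17:30.
Sven ∩ Zheng ∩ Liang ∩ Gita: 12:45–13:15, 15:30–15:45, 16:15–16:45.
Common window lengths: 30, 15, 30 min; longest is 30.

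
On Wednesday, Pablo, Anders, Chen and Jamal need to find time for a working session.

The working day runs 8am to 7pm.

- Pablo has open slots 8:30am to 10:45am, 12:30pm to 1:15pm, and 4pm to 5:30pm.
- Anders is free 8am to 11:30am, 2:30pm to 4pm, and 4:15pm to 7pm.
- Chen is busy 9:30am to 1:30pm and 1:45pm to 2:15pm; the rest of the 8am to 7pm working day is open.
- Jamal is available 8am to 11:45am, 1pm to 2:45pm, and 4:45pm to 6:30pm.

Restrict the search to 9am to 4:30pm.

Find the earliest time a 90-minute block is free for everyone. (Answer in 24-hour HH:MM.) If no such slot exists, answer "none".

none

Chen free within 08:00–19:00: 08:00–09:30, 13:30–13:45, 14:15–19:00.
Pablo ∩ Anders: 08:30–10:45, 16:15–17:30.
Pablo ∩ Anders ∩ Chen: 08:30–09:30, 16:15–17:30.
Pablo ∩ Anders ∩ Chen ∩ Jamal: 08:30–09:30, 16:45–17:30.
Restricted to 09:00–16:30: 09:00–09:30.
Windows ≥ 90 min: (none).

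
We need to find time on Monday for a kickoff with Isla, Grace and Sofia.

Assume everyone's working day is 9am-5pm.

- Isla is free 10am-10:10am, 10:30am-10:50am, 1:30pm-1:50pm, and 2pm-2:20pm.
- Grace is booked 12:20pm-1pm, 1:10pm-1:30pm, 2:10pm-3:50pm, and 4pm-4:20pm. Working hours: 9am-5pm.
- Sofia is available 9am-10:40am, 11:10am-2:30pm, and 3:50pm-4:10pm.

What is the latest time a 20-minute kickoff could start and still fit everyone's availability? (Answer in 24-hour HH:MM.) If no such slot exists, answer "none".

Grace free within 09:00–17:00: 09:00–12:20, 13:00–13:10, 13:30–14:10, 15:50–16:00, 16:20–17:00.
Isla ∩ Grace: 10:00–10:10, 10:30–10:50, 13:30–13:50, 14:00–14:10.
Isla ∩ Grace ∩ Sofia: 10:00–10:10, 10:30–10:40, 13:30–13:50, 14:00–14:10.
Windows ≥ 20 min: 13:30–13:50.
Latest start in the last window 13:30–13:50 is 13:50 − 20 min = 13:30.

13:30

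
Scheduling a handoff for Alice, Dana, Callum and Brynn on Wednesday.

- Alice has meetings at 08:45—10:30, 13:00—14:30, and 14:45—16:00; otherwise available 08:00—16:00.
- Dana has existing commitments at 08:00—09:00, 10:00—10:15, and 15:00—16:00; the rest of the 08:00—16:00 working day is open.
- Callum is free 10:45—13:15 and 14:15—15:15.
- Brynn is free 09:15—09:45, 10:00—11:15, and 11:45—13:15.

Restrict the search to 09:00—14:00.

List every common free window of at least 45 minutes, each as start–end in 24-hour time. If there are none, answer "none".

Alice free within 08:00–16:00: 08:00–08:45, 10:30–13:00, 14:30–14:45.
Dana free within 08:00–16:00: 09:00–10:00, 10:15–15:00.
Alice ∩ Dana: 10:30–13:00, 14:30–14:45.
Alice ∩ Dana ∩ Callum: 10:45–13:00, 14:30–14:45.
Alice ∩ Dana ∩ Callum ∩ Brynn: 10:45–11:15, 11:45–13:00.
Restricted to 09:00–14:00: 10:45–11:15, 11:45–13:00.
Windows ≥ 45 min: 11:45–13:00.

11:45–13:00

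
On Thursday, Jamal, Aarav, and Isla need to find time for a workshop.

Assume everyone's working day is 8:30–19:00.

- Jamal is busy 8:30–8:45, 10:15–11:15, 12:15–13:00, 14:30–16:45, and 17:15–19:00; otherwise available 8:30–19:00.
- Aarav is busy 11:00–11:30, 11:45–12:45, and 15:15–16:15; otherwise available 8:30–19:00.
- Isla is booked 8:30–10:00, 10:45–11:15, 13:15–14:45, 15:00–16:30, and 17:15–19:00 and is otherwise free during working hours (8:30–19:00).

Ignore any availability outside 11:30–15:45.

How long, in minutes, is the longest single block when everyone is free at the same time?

15 minutes

Jamal free within 08:30–19:00: 08:45–10:15, 11:15–12:15, 13:00–14:30, 16:45–17:15.
Aarav free within 08:30–19:00: 08:30–11:00, 11:30–11:45, 12:45–15:15, 16:15–19:00.
Isla free within 08:30–19:00: 10:00–10:45, 11:15–13:15, 14:45–15:00, 16:30–17:15.
Jamal ∩ Aarav: 08:45–10:15, 11:30–11:45, 13:00–14:30, 16:45–17:15.
Jamal ∩ Aarav ∩ Isla: 10:00–10:15, 11:30–11:45, 13:00–13:15, 16:45–17:15.
Restricted to 11:30–15:45: 11:30–11:45, 13:00–13:15.
Common window lengths: 15, 15 min; longest is 15.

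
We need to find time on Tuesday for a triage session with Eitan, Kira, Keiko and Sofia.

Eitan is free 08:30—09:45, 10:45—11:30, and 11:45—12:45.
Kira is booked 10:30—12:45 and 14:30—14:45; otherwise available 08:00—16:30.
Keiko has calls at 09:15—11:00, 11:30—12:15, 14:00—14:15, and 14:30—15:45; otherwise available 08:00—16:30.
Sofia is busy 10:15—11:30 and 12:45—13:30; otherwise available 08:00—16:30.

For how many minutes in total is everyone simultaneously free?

45 minutes

Kira free within 08:00–16:30: 08:00–10:30, 12:45–14:30, 14:45–16:30.
Keiko free within 08:00–16:30: 08:00–09:15, 11:00–11:30, 12:15–14:00, 14:15–14:30, 15:45–16:30.
Sofia free within 08:00–16:30: 08:00–10:15, 11:30–12:45, 13:30–16:30.
Eitan ∩ Kira: 08:30–09:45.
Eitan ∩ Kira ∩ Keiko: 08:30–09:15.
Eitan ∩ Kira ∩ Keiko ∩ Sofia: 08:30–09:15.
Total common minutes: 45.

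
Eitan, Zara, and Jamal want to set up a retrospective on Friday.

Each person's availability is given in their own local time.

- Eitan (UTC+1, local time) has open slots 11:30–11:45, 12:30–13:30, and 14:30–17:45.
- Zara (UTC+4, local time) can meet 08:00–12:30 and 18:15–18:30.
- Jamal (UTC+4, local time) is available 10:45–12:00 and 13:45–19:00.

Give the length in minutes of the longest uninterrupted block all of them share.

15 minutes

Eitan → UTC: 10:30–10:45, 11:30–12:30, 13:30–16:45.
Zara → UTC: 04:00–08:30, 14:15–14:30.
Jamal → UTC: 06:45–08:00, 09:45–15:00.
Eitan ∩ Zara: 14:15–14:30.
Eitan ∩ Zara ∩ Jamal: 14:15–14:30.
Single common window of 15 minutes.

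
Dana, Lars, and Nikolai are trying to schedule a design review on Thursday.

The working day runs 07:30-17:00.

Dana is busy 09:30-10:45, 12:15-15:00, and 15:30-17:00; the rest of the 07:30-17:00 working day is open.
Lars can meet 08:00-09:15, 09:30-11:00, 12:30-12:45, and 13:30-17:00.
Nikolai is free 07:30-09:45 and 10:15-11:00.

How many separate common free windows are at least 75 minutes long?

1

Dana free within 07:30–17:00: 07:30–09:30, 10:45–12:15, 15:00–15:30.
Dana ∩ Lars: 08:00–09:15, 10:45–11:00, 15:00–15:30.
Dana ∩ Lars ∩ Nikolai: 08:00–09:15, 10:45–11:00.
Windows ≥ 75 min: 08:00–09:15.
That's 1 window.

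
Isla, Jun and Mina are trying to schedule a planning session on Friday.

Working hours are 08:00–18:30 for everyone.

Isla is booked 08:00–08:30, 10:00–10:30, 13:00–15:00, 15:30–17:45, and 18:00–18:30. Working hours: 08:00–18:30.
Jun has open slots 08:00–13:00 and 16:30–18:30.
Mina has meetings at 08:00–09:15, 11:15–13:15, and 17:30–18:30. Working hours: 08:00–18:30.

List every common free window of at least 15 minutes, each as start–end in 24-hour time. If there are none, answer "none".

09:15–10:00, 10:30–11:15

Isla free within 08:00–18:30: 08:30–10:00, 10:30–13:00, 15:00–15:30, 17:45–18:00.
Mina free within 08:00–18:30: 09:15–11:15, 13:15–17:30.
Isla ∩ Jun: 08:30–10:00, 10:30–13:00, 17:45–18:00.
Isla ∩ Jun ∩ Mina: 09:15–10:00, 10:30–11:15.
Windows ≥ 15 min: 09:15–10:00, 10:30–11:15.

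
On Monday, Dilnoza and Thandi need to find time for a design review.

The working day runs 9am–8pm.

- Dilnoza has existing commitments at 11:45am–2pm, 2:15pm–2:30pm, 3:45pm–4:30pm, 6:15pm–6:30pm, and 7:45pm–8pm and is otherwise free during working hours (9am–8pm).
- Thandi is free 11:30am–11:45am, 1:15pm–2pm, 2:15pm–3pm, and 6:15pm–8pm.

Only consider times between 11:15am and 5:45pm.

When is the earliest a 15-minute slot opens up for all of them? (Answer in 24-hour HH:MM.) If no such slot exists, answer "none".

11:30

Dilnoza free within 09:00–20:00: 09:00–11:45, 14:00–14:15, 14:30–15:45, 16:30–18:15, 18:30–19:45.
Dilnoza ∩ Thandi: 11:30–11:45, 14:30–15:00, 18:30–19:45.
Restricted to 11:15–17:45: 11:30–11:45, 14:30–15:00.
Windows ≥ 15 min: 11:30–11:45, 14:30–15:00.
Earliest such window starts at 11:30.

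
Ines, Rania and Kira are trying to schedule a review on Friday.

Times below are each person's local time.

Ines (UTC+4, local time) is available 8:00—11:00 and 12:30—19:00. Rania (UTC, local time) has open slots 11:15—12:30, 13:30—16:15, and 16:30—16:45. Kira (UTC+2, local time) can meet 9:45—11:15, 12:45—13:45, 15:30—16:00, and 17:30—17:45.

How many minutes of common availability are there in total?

Ines → UTC: 04:00–07:00, 08:30–15:00.
Rania → UTC: 11:15–12:30, 13:30–16:15, 16:30–16:45.
Kira → UTC: 07:45–09:15, 10:45–11:45, 13:30–14:00, 15:30–15:45.
Ines ∩ Rania: 11:15–12:30, 13:30–15:00.
Ines ∩ Rania ∩ Kira: 11:15–11:45, 13:30–14:00.
Total common minutes: 30 + 30 = 60.

60 minutes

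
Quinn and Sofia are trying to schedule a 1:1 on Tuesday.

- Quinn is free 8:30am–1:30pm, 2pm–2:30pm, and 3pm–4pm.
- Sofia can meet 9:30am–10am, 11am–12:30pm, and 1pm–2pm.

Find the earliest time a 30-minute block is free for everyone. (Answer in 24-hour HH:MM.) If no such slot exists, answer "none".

09:30

Quinn ∩ Sofia: 09:30–10:00, 11:00–12:30, 13:00–13:30.
Windows ≥ 30 min: 09:30–10:00, 11:00–12:30, 13:00–13:30.
Earliest such window starts at 09:30.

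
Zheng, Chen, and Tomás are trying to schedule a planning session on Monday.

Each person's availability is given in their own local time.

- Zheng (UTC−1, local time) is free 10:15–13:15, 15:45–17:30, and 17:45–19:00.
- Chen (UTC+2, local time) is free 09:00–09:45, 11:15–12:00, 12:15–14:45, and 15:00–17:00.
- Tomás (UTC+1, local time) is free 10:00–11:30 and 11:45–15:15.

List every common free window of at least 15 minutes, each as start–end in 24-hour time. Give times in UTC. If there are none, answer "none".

11:15–12:45, 13:00–14:15

Zheng → UTC: 11:15–14:15, 16:45–18:30, 18:45–20:00.
Chen → UTC: 07:00–07:45, 09:15–10:00, 10:15–12:45, 13:00–15:00.
Tomás → UTC: 09:00–10:30, 10:45–14:15.
Zheng ∩ Chen: 11:15–12:45, 13:00–14:15.
Zheng ∩ Chen ∩ Tomás: 11:15–12:45, 13:00–14:15.
Windows ≥ 15 min: 11:15–12:45, 13:00–14:15.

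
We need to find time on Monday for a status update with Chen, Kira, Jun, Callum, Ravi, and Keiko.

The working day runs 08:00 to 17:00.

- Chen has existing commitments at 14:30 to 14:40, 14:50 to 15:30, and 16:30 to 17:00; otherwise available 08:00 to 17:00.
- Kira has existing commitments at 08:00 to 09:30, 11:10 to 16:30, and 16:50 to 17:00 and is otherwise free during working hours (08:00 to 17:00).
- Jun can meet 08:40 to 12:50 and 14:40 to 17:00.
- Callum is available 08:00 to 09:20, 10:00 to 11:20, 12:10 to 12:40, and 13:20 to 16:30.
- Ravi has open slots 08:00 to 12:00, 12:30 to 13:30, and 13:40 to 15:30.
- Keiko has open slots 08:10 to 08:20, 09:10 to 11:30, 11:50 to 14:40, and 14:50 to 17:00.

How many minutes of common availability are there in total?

Chen free within 08:00–17:00: 08:00–14:30, 14:40–14:50, 15:30–16:30.
Kira free within 08:00–17:00: 09:30–11:10, 16:30–16:50.
Chen ∩ Kira: 09:30–11:10.
Chen ∩ Kira ∩ Jun: 09:30–11:10.
Chen ∩ Kira ∩ Jun ∩ Callum: 10:00–11:10.
Chen ∩ Kira ∩ Jun ∩ Callum ∩ Ravi: 10:00–11:10.
Chen ∩ Kira ∩ Jun ∩ Callum ∩ Ravi ∩ Keiko: 10:00–11:10.
Total common minutes: 70.

70 minutes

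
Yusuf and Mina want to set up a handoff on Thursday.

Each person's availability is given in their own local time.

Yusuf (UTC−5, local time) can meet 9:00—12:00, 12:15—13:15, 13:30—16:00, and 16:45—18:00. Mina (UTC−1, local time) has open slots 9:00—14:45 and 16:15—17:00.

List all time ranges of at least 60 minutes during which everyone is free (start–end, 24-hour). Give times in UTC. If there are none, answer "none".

Yusuf → UTC: 14:00–17:00, 17:15–18:15, 18:30–21:00, 21:45–23:00.
Mina → UTC: 10:00–15:45, 17:15–18:00.
Yusuf ∩ Mina: 14:00–15:45, 17:15–18:00.
Windows ≥ 60 min: 14:00–15:45.

14:00–15:45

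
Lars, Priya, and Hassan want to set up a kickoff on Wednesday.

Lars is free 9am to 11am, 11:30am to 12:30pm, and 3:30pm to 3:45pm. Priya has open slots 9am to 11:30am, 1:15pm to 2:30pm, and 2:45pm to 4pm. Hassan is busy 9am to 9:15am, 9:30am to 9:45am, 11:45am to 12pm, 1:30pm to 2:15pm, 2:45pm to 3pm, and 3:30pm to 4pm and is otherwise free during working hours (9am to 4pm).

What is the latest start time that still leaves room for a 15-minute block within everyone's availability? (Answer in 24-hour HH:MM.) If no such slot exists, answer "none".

10:45

Hassan free within 09:00–16:00: 09:15–09:30, 09:45–11:45, 12:00–13:30, 14:15–14:45, 15:00–15:30.
Lars ∩ Priya: 09:00–11:00, 15:30–15:45.
Lars ∩ Priya ∩ Hassan: 09:15–09:30, 09:45–11:00.
Windows ≥ 15 min: 09:15–09:30, 09:45–11:00.
Latest start in the last window 09:45–11:00 is 11:00 − 15 min = 10:45.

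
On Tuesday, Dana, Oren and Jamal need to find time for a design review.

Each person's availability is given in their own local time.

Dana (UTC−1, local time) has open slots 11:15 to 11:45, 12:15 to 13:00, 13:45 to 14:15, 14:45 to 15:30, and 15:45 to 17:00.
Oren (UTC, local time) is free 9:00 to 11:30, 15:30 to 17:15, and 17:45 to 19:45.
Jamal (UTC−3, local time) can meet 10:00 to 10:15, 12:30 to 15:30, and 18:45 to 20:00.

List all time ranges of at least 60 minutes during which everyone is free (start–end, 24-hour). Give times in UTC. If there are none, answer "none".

none

Dana → UTC: 12:15–12:45, 13:15–14:00, 14:45–15:15, 15:45–16:30, 16:45–18:00.
Oren → UTC: 09:00–11:30, 15:30–17:15, 17:45–19:45.
Jamal → UTC: 13:00–13:15, 15:30–18:30, 21:45–23:00.
Dana ∩ Oren: 15:45–16:30, 16:45–17:15, 17:45–18:00.
Dana ∩ Oren ∩ Jamal: 15:45–16:30, 16:45–17:15, 17:45–18:00.
Windows ≥ 60 min: (none).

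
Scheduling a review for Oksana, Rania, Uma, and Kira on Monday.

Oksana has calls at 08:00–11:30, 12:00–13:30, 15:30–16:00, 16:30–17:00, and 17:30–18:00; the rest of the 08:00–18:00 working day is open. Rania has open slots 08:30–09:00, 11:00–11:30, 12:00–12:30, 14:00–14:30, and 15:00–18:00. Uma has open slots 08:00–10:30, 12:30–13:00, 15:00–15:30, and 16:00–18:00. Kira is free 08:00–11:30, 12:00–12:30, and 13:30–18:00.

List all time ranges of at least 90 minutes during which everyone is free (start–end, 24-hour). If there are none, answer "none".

none

Oksana free within 08:00–18:00: 11:30–12:00, 13:30–15:30, 16:00–16:30, 17:00–17:30.
Oksana ∩ Rania: 14:00–14:30, 15:00–15:30, 16:00–16:30, 17:00–17:30.
Oksana ∩ Rania ∩ Uma: 15:00–15:30, 16:00–16:30, 17:00–17:30.
Oksana ∩ Rania ∩ Uma ∩ Kira: 15:00–15:30, 16:00–16:30, 17:00–17:30.
Windows ≥ 90 min: (none).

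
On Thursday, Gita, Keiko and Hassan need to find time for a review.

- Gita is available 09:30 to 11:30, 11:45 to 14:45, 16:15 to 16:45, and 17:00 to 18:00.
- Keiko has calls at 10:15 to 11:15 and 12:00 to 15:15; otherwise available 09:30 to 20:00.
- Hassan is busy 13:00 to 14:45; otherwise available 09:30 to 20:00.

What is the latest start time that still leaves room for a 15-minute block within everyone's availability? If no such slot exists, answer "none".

Keiko free within 09:30–20:00: 09:30–10:15, 11:15–12:00, 15:15–20:00.
Hassan free within 09:30–20:00: 09:30–13:00, 14:45–20:00.
Gita ∩ Keiko: 09:30–10:15, 11:15–11:30, 11:45–12:00, 16:15–16:45, 17:00–18:00.
Gita ∩ Keiko ∩ Hassan: 09:30–10:15, 11:15–11:30, 11:45–12:00, 16:15–16:45, 17:00–18:00.
Windows ≥ 15 min: 09:30–10:15, 11:15–11:30, 11:45–12:00, 16:15–16:45, 17:00–18:00.
Latest start in the last window 17:00–18:00 is 18:00 − 15 min = 17:45.

17:45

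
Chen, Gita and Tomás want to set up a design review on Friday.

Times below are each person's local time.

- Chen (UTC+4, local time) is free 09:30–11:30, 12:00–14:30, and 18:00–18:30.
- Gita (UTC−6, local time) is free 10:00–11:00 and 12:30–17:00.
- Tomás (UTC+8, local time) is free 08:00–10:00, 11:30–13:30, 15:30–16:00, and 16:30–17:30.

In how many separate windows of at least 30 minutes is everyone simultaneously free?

Chen → UTC: 05:30–07:30, 08:00–10:30, 14:00–14:30.
Gita → UTC: 16:00–17:00, 18:30–23:00.
Tomás → UTC: 00:00–02:00, 03:30–05:30, 07:30–08:00, 08:30–09:30.
Chen ∩ Gita: (none).
Chen ∩ Gita ∩ Tomás: (none).
Windows ≥ 30 min: (none).
That's 0 windows.

0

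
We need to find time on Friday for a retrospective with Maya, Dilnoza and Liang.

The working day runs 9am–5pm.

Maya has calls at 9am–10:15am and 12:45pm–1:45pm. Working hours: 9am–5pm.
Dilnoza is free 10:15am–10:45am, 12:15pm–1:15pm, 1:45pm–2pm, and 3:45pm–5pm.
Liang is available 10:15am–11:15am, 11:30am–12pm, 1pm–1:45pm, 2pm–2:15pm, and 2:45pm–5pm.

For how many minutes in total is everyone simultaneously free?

Maya free within 09:00–17:00: 10:15–12:45, 13:45–17:00.
Maya ∩ Dilnoza: 10:15–10:45, 12:15–12:45, 13:45–14:00, 15:45–17:00.
Maya ∩ Dilnoza ∩ Liang: 10:15–10:45, 15:45–17:00.
Total common minutes: 30 + 75 = 105.

105 minutes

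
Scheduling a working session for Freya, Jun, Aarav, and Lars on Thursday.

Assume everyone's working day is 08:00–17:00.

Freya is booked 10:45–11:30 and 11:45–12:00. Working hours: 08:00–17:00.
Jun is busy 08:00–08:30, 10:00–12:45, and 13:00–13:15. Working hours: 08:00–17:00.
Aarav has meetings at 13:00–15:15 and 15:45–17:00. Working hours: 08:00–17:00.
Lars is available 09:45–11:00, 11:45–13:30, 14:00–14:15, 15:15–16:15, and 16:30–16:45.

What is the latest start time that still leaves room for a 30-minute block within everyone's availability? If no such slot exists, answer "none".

15:15

Freya free within 08:00–17:00: 08:00–10:45, 11:30–11:45, 12:00–17:00.
Jun free within 08:00–17:00: 08:30–10:00, 12:45–13:00, 13:15–17:00.
Aarav free within 08:00–17:00: 08:00–13:00, 15:15–15:45.
Freya ∩ Jun: 08:30–10:00, 12:45–13:00, 13:15–17:00.
Freya ∩ Jun ∩ Aarav: 08:30–10:00, 12:45–13:00, 15:15–15:45.
Freya ∩ Jun ∩ Aarav ∩ Lars: 09:45–10:00, 12:45–13:00, 15:15–15:45.
Windows ≥ 30 min: 15:15–15:45.
Latest start in the last window 15:15–15:45 is 15:45 − 30 min = 15:15.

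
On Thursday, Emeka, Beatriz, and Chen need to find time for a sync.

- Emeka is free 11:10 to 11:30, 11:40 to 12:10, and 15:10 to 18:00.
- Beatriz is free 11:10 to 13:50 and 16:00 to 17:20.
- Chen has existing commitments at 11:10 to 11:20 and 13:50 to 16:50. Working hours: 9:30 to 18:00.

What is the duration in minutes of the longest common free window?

30 minutes

Chen free within 09:30–18:00: 09:30–11:10, 11:20–13:50, 16:50–18:00.
Emeka ∩ Beatriz: 11:10–11:30, 11:40–12:10, 16:00–17:20.
Emeka ∩ Beatriz ∩ Chen: 11:20–11:30, 11:40–12:10, 16:50–17:20.
Common window lengths: 10, 30, 30 min; longest is 30.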